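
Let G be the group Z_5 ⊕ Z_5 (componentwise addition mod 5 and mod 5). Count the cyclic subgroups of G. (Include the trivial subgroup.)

Group the elements of G by the cyclic subgroup they generate; each cyclic subgroup of order d accounts for φ(d) elements.
Cyclic subgroups by order — order 1: 1; order 5: 6.
Total: 7.

7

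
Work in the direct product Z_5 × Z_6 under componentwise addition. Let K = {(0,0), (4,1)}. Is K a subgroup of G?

No

(4,1) ∈ K but its inverse (1,5) ∉ K, so K is not a subgroup.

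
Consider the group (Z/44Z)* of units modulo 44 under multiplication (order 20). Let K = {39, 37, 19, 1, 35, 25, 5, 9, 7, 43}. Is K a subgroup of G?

|K| = 10 divides |G| = 20, consistent with Lagrange.
K contains the identity, every element's inverse is in K, and K is closed under ·: it is a subgroup.
In fact K = ⟨35⟩.

Yes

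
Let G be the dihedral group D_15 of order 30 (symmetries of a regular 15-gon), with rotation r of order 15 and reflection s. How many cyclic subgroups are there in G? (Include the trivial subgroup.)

A cyclic subgroup of order d is generated by each of its φ(d) elements of order d, so the cyclic subgroups of order d number (#elements of order d)/φ(d).
Cyclic subgroups by order — order 1: 1; order 2: 15; order 3: 1; order 5: 1; order 15: 1.
Total: 19.

19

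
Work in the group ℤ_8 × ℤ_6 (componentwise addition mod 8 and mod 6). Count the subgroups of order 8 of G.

|G| = 48 and 8 | 48, so subgroups of order 8 are possible by Lagrange.
The subgroups of order 8 are: {(0,0), (0,3), (2,0), (2,3), (4,0), (4,3), (6,0), (6,3)}; {(0,0), (1,0), (2,0), (3,0), (4,0), (5,0), (6,0), (7,0)}; {(0,0), (1,3), (2,0), (3,3), (4,0), (5,3), (6,0), (7,3)}.
So G has 3 subgroups of order 8.

3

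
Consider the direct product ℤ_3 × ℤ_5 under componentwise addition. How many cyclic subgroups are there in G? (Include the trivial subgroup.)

4

Group the elements of G by the cyclic subgroup they generate; each cyclic subgroup of order d accounts for φ(d) elements.
Cyclic subgroups by order — order 1: 1; order 3: 1; order 5: 1; order 15: 1.
Total: 4.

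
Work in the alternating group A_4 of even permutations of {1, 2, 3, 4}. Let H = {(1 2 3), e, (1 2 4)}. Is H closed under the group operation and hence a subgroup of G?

No

(1 2 4) ∈ H but its inverse (1 4 2) ∉ H, so H is not a subgroup.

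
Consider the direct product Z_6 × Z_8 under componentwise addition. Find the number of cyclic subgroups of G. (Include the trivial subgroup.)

Group the elements of G by the cyclic subgroup they generate; each cyclic subgroup of order d accounts for φ(d) elements.
Cyclic subgroups by order — order 1: 1; order 2: 3; order 3: 1; order 4: 2; order 6: 3; order 8: 2; order 12: 2; order 24: 2.
Total: 16.

16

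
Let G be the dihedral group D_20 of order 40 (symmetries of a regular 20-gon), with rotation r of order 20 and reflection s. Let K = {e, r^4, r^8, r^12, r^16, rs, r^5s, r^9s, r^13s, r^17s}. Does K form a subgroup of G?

|K| = 10 divides |G| = 40, consistent with Lagrange.
K contains the identity, every element's inverse is in K, and K is closed under ·: it is a subgroup.

Yes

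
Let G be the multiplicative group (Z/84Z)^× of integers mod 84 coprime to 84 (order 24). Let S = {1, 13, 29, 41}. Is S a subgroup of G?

Yes

|S| = 4 divides |G| = 24, consistent with Lagrange.
S contains the identity, every element's inverse is in S, and S is closed under ·: it is a subgroup.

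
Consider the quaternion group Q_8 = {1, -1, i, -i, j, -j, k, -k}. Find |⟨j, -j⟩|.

4

|⟨j⟩| = 4 and |⟨-j⟩| = 4, so |H| is a multiple of lcm(4, 4) = 4 and divides |G| = 8.
Closing under the operation: H = {1, -1, j, -j}, so |H| = 4.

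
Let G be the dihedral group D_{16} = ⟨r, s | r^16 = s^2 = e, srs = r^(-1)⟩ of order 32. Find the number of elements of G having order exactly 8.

The elements of order 8 are: r^2, r^6, r^10, r^14.
That's 4.

4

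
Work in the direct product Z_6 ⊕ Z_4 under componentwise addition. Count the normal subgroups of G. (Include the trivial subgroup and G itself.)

16

G is abelian, so every subgroup is normal.
G has 16 subgroups in total, hence 16 normal subgroups.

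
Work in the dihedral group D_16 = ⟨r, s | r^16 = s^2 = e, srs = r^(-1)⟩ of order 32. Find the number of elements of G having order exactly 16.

8

The elements of order 16 are: r, r^3, r^5, r^7, r^9, r^11, r^13, r^15.
That's 8.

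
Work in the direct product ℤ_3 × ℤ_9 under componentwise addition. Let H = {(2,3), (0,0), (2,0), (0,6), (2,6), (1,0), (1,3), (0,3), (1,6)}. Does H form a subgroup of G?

|H| = 9 divides |G| = 27, consistent with Lagrange.
H contains the identity, every element's inverse is in H, and H is closed under +: it is a subgroup.

Yes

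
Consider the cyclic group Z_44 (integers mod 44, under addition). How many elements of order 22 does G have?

In a cyclic group of order 44, the number of elements of order d (for d | 44) is φ(d).
φ(22) = 10.

10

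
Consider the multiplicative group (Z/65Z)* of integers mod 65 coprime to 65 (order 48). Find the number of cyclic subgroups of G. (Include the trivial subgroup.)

Group the elements of G by the cyclic subgroup they generate; each cyclic subgroup of order d accounts for φ(d) elements.
Cyclic subgroups by order — order 1: 1; order 2: 3; order 3: 1; order 4: 6; order 6: 3; order 12: 6.
Total: 20.

20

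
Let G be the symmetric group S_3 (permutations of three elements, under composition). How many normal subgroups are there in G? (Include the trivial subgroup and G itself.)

G has 6 subgroups. Checking conjugation-invariance by order — order 1: 1/1 normal; order 2: 0/3 normal; order 3: 1/1 normal; order 6: 1/1 normal.
Total normal subgroups: 3.

3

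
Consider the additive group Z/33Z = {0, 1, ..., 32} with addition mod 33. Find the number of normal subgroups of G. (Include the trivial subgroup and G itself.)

G is abelian, so every subgroup is normal.
G has 4 subgroups in total, hence 4 normal subgroups.

4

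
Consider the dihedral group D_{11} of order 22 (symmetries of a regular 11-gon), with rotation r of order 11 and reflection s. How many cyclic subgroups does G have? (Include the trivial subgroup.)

13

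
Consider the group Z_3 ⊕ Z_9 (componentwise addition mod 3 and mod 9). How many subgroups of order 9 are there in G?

4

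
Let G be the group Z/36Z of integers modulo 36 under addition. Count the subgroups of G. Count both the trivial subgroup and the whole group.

Subgroups of the cyclic group Z/36Z correspond bijectively to divisors of 36.
Divisors of 36: 1, 2, 3, 4, 6, 9, 12, 18, 36.
So Z/36Z has 9 subgroups.

9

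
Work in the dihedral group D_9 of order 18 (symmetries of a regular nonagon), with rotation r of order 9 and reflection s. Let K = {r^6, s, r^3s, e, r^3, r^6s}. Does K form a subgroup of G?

|K| = 6 divides |G| = 18, consistent with Lagrange.
K contains the identity, every element's inverse is in K, and K is closed under ·: it is a subgroup.

Yes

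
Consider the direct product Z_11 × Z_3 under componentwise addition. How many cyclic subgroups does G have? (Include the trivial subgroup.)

4

A cyclic subgroup of order d is generated by each of its φ(d) elements of order d, so the cyclic subgroups of order d number (#elements of order d)/φ(d).
Cyclic subgroups by order — order 1: 1; order 3: 1; order 11: 1; order 33: 1.
Total: 4.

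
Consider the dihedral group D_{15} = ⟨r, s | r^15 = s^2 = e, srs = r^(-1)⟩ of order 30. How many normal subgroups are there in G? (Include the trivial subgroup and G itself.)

G has 28 subgroups. Checking conjugation-invariance by order — order 1: 1/1 normal; order 2: 0/15 normal; order 3: 1/1 normal; order 5: 1/1 normal; order 6: 0/5 normal; order 10: 0/3 normal; order 15: 1/1 normal; order 30: 1/1 normal.
Total normal subgroups: 5.

5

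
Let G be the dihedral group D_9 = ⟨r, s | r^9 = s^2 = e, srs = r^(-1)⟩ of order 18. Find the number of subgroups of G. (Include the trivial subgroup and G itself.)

16

|G| = 18, so by Lagrange every subgroup order divides 18. Divisors: 1, 2, 3, 6, 9, 18.
Subgroups by order — order 1: 1; order 2: 9; order 3: 1; order 6: 3; order 9: 1; order 18: 1.
Total: 1 + 9 + 1 + 3 + 1 + 1 = 16.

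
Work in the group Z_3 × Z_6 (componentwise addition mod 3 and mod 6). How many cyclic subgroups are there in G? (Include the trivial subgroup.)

10

A cyclic subgroup of order d is generated by each of its φ(d) elements of order d, so the cyclic subgroups of order d number (#elements of order d)/φ(d).
Cyclic subgroups by order — order 1: 1; order 2: 1; order 3: 4; order 6: 4.
Total: 10.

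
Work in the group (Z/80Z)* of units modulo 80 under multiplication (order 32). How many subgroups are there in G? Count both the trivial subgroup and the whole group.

|G| = 32, so by Lagrange every subgroup order divides 32. Divisors: 1, 2, 4, 8, 16, 32.
Subgroups by order — order 1: 1; order 2: 7; order 4: 19; order 8: 19; order 16: 7; order 32: 1.
Total: 1 + 7 + 19 + 19 + 7 + 1 = 54.

54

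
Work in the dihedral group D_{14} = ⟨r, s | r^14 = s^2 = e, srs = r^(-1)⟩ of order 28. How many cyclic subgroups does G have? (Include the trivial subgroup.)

Each element a generates a cyclic subgroup ⟨a⟩; distinct elements may generate the same one (a cyclic group of order d has φ(d) generators).
Cyclic subgroups by order — order 1: 1; order 2: 15; order 7: 1; order 14: 1.
Total: 18.

18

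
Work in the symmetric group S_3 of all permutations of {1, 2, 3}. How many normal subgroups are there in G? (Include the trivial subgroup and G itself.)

G has 6 subgroups. Checking conjugation-invariance by order — order 1: 1/1 normal; order 2: 0/3 normal; order 3: 1/1 normal; order 6: 1/1 normal.
Total normal subgroups: 3.

3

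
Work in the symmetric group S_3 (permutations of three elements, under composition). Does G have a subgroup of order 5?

No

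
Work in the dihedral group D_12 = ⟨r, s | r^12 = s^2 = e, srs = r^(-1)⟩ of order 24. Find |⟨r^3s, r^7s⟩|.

|⟨r^3s⟩| = 2 and |⟨r^7s⟩| = 2, so |H| is a multiple of lcm(2, 2) = 2 and divides |G| = 24.
Closing under the operation: H = {e, r^4, r^8, r^3s, r^7s, r^11s}, so |H| = 6.

6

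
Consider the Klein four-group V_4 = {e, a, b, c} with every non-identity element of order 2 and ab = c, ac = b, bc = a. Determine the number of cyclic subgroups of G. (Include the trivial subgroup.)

Group the elements of G by the cyclic subgroup they generate; each cyclic subgroup of order d accounts for φ(d) elements.
Cyclic subgroups by order — order 1: 1; order 2: 3.
Total: 4.

4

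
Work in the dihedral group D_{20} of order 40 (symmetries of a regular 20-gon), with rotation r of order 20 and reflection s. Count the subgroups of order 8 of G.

5

|G| = 40 and 8 | 40, so subgroups of order 8 are possible by Lagrange.
The subgroups of order 8 are: {e, r^5, r^10, r^15, s, r^5s, r^10s, r^15s}; {e, r^5, r^10, r^15, rs, r^6s, r^11s, r^16s}; {e, r^5, r^10, r^15, r^2s, r^7s, r^12s, r^17s}; {e, r^5, r^10, r^15, r^3s, r^8s, r^13s, r^18s}; … (5 in all).
So G has 5 subgroups of order 8.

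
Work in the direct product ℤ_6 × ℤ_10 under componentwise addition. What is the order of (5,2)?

The order of (5,2) in Z_6 × Z_10 is lcm(ord(5) in Z_6, ord(2) in Z_10).
ord(5) = 6 and ord(2) = 5, so |⟨(5,2)⟩| = lcm(6, 5) = 30.

30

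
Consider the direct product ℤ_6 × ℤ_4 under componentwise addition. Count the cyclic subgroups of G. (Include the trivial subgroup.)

12

A cyclic subgroup of order d is generated by each of its φ(d) elements of order d, so the cyclic subgroups of order d number (#elements of order d)/φ(d).
Cyclic subgroups by order — order 1: 1; order 2: 3; order 3: 1; order 4: 2; order 6: 3; order 12: 2.
Total: 12.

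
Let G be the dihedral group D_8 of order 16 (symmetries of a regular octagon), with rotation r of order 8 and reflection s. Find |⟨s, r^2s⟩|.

8

|⟨s⟩| = 2 and |⟨r^2s⟩| = 2, so |H| is a multiple of lcm(2, 2) = 2 and divides |G| = 16.
Closing under the operation: H = {e, r^2, r^4, r^6, s, r^2s, r^4s, r^6s}, so |H| = 8.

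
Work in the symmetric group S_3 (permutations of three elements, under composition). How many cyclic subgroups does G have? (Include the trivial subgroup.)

5

A cyclic subgroup of order d is generated by each of its φ(d) elements of order d, so the cyclic subgroups of order d number (#elements of order d)/φ(d).
Cyclic subgroups by order — order 1: 1; order 2: 3; order 3: 1.
Total: 5.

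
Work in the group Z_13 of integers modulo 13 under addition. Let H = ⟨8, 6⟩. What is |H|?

|⟨8⟩| = 13 and |⟨6⟩| = 13, so |H| is a multiple of lcm(13, 13) = 13 and divides |G| = 13.
Closing {8, 6} under the group operation gives all of G, so |H| = 13.

13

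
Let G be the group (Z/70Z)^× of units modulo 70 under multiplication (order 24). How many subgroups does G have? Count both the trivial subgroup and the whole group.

|G| = 24, so by Lagrange every subgroup order divides 24. Divisors: 1, 2, 3, 4, 6, 8, 12, 24.
Subgroups by order — order 1: 1; order 2: 3; order 3: 1; order 4: 3; order 6: 3; order 8: 1; order 12: 3; order 24: 1.
Total: 1 + 3 + 1 + 3 + 3 + 1 + 3 + 1 = 16.

16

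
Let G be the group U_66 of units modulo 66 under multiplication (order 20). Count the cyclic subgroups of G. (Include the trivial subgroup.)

8

A cyclic subgroup of order d is generated by each of its φ(d) elements of order d, so the cyclic subgroups of order d number (#elements of order d)/φ(d).
Cyclic subgroups by order — order 1: 1; order 2: 3; order 5: 1; order 10: 3.
Total: 8.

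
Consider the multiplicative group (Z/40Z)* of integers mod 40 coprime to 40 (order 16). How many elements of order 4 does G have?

8

The elements of order 4 are: 3, 7, 13, 17, 23, 27, 33, 37.
That's 8.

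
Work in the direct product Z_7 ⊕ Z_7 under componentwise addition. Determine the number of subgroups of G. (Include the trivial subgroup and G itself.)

10

|G| = 49, so by Lagrange every subgroup order divides 49. Divisors: 1, 7, 49.
Subgroups by order — order 1: 1; order 7: 8; order 49: 1.
Total: 1 + 8 + 1 = 10.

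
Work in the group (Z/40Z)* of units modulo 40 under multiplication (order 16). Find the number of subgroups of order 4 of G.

11

|G| = 16 and 4 | 16, so subgroups of order 4 are possible by Lagrange.
The subgroups of order 4 are: {1, 9, 11, 19}; {1, 11, 21, 31}; {1, 11, 29, 39}; {1, 9, 13, 37}; … (11 in all).
So G has 11 subgroups of order 4.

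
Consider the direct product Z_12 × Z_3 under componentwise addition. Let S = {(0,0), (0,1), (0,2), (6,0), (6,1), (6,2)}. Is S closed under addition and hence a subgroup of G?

Yes

|S| = 6 divides |G| = 36, consistent with Lagrange.
S contains the identity, every element's inverse is in S, and S is closed under +: it is a subgroup.
In fact S = ⟨(6,2)⟩.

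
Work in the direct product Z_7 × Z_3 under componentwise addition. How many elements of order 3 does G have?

2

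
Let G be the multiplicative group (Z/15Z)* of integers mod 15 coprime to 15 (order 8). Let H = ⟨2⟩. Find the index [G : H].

|⟨2⟩| = 4 and |G| = 8.
By Lagrange, [G : H] = |G|/|H| = 8/4 = 2.

2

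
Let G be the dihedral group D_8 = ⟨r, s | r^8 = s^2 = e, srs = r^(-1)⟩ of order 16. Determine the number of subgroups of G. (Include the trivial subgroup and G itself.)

19

|G| = 16, so by Lagrange every subgroup order divides 16. Divisors: 1, 2, 4, 8, 16.
Subgroups by order — order 1: 1; order 2: 9; order 4: 5; order 8: 3; order 16: 1.
Total: 1 + 9 + 5 + 3 + 1 = 19.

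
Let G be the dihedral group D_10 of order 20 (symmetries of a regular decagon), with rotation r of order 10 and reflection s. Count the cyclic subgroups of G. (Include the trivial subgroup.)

14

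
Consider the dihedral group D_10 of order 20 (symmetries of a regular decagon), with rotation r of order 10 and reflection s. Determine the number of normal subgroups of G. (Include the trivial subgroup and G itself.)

G has 22 subgroups. Checking conjugation-invariance by order — order 1: 1/1 normal; order 2: 1/11 normal; order 4: 0/5 normal; order 5: 1/1 normal; order 10: 3/3 normal; order 20: 1/1 normal.
Total normal subgroups: 7.

7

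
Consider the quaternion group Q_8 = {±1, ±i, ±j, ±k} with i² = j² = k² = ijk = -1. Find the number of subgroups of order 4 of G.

|G| = 8 and 4 | 8, so subgroups of order 4 are possible by Lagrange.
The subgroups of order 4 are: {1, -1, i, -i}; {1, -1, j, -j}; {1, -1, k, -k}.
So G has 3 subgroups of order 4.

3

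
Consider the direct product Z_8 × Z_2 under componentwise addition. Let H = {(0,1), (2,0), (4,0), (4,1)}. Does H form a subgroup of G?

No

The identity (0,0) ∉ H, so H is not a subgroup.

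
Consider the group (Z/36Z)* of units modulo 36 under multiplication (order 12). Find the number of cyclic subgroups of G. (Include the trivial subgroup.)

8

Each element a generates a cyclic subgroup ⟨a⟩; distinct elements may generate the same one (a cyclic group of order d has φ(d) generators).
Cyclic subgroups by order — order 1: 1; order 2: 3; order 3: 1; order 6: 3.
Total: 8.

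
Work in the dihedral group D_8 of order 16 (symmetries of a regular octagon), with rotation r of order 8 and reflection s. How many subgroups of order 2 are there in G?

|G| = 16 and 2 | 16, so subgroups of order 2 are possible by Lagrange.
The subgroups of order 2 are: {e, r^2s}; {e, r^3s}; {e, r^4}; {e, r^4s}; … (9 in all).
So G has 9 subgroups of order 2.

9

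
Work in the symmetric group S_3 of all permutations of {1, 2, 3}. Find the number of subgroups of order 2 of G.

|G| = 6 and 2 | 6, so subgroups of order 2 are possible by Lagrange.
The subgroups of order 2 are: {e, (1 2)}; {e, (1 3)}; {e, (2 3)}.
So G has 3 subgroups of order 2.

3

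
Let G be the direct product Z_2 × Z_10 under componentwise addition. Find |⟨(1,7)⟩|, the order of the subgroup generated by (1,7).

10

The order of (1,7) in Z_2 × Z_10 is lcm(ord(1) in Z_2, ord(7) in Z_10).
ord(1) = 2 and ord(7) = 10, so |⟨(1,7)⟩| = lcm(2, 10) = 10.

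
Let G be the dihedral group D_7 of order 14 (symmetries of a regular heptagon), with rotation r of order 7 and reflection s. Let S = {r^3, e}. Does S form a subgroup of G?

No

r^3 ∈ S but its inverse r^4 ∉ S, so S is not a subgroup.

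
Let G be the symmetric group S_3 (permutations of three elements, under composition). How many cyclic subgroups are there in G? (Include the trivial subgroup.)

Each element a generates a cyclic subgroup ⟨a⟩; distinct elements may generate the same one (a cyclic group of order d has φ(d) generators).
Cyclic subgroups by order — order 1: 1; order 2: 3; order 3: 1.
Total: 5.

5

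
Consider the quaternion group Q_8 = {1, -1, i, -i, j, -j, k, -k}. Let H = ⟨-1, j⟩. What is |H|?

|⟨-1⟩| = 2 and |⟨j⟩| = 4, so |H| is a multiple of lcm(2, 4) = 4 and divides |G| = 8.
Closing under the operation: H = {1, -1, j, -j}, so |H| = 4.

4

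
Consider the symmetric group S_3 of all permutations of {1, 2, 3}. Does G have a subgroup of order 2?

Yes

2 | 6. A subgroup of order 2 is {e, (1 2)}.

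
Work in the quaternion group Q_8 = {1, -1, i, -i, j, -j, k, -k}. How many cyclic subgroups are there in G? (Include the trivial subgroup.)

Group the elements of G by the cyclic subgroup they generate; each cyclic subgroup of order d accounts for φ(d) elements.
Cyclic subgroups by order — order 1: 1; order 2: 1; order 4: 3.
Total: 5.

5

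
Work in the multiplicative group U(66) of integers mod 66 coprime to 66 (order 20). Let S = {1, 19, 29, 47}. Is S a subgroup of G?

19 ∈ S but its inverse 7 ∉ S, so S is not a subgroup.

No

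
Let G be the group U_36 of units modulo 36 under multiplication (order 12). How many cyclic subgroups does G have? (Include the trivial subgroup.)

8

A cyclic subgroup of order d is generated by each of its φ(d) elements of order d, so the cyclic subgroups of order d number (#elements of order d)/φ(d).
Cyclic subgroups by order — order 1: 1; order 2: 3; order 3: 1; order 6: 3.
Total: 8.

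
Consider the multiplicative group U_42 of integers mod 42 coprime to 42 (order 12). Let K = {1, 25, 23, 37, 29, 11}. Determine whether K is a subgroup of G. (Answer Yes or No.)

|K| = 6 divides |G| = 12, consistent with Lagrange.
K contains the identity, every element's inverse is in K, and K is closed under ·: it is a subgroup.
In fact K = ⟨23⟩.

Yes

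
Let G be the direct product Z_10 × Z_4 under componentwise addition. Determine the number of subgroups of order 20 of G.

|G| = 40 and 20 | 40, so subgroups of order 20 are possible by Lagrange.
The subgroups of order 20 are: {(0,0), (0,1), (0,2), (0,3), (2,0), (2,1), (2,2), (2,3), (4,0), (4,1), (4,2), (4,3), (6,0), (6,1), (6,2), (6,3), (8,0), (8,1), (8,2), (8,3)}; {(0,0), (0,2), (1,0), (1,2), (2,0), (2,2), (3,0), (3,2), (4,0), (4,2), (5,0), (5,2), (6,0), (6,2), (7,0), (7,2), (8,0), (8,2), (9,0), (9,2)}; {(0,0), (0,2), (1,1), (1,3), (2,0), (2,2), (3,1), (3,3), (4,0), (4,2), (5,1), (5,3), (6,0), (6,2), (7,1), (7,3), (8,0), (8,2), (9,1), (9,3)}.
So G has 3 subgroups of order 20.

3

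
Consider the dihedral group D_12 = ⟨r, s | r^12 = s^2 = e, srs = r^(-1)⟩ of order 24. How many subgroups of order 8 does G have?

3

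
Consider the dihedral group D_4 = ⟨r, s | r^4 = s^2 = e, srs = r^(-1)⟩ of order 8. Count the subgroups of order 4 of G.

|G| = 8 and 4 | 8, so subgroups of order 4 are possible by Lagrange.
The subgroups of order 4 are: {e, r, r^2, r^3}; {e, r^2, s, r^2s}; {e, r^2, rs, r^3s}.
So G has 3 subgroups of order 4.

3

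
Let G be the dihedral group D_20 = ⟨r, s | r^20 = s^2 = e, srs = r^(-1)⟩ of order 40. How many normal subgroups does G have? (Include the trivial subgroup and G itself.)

G has 48 subgroups. Checking conjugation-invariance by order — order 1: 1/1 normal; order 2: 1/21 normal; order 4: 1/11 normal; order 5: 1/1 normal; order 8: 0/5 normal; order 10: 1/5 normal; order 20: 3/3 normal; order 40: 1/1 normal.
Total normal subgroups: 9.

9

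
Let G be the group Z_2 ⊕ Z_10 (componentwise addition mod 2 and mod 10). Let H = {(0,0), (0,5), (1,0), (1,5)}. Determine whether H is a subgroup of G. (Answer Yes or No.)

|H| = 4 divides |G| = 20, consistent with Lagrange.
H contains the identity, every element's inverse is in H, and H is closed under +: it is a subgroup.

Yes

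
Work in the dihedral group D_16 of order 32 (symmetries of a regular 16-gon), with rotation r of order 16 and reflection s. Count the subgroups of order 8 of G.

|G| = 32 and 8 | 32, so subgroups of order 8 are possible by Lagrange.
The subgroups of order 8 are: {e, r^2, r^4, r^6, r^8, r^10, r^12, r^14}; {e, r^4, r^8, r^12, r^2s, r^6s, r^10s, r^14s}; {e, r^4, r^8, r^12, r^3s, r^7s, r^11s, r^15s}; {e, r^4, r^8, r^12, s, r^4s, r^8s, r^12s}; … (5 in all).
So G has 5 subgroups of order 8.

5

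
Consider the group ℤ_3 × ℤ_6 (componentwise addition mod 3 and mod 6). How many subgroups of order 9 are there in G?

|G| = 18 and 9 | 18, so subgroups of order 9 are possible by Lagrange.
The subgroups of order 9 are: {(0,0), (0,2), (0,4), (1,0), (1,2), (1,4), (2,0), (2,2), (2,4)}.
So G has 1 subgroup of order 9.

1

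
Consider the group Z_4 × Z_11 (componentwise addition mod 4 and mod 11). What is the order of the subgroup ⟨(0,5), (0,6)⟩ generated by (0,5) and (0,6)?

|⟨(0,5)⟩| = 11 and |⟨(0,6)⟩| = 11, so |H| is a multiple of lcm(11, 11) = 11 and divides |G| = 44.
Closing under the operation: H = {(0,0), (0,1), (0,2), (0,3), (0,4), (0,5), (0,6), (0,7), (0,8), (0,9), (0,10)}, so |H| = 11.

11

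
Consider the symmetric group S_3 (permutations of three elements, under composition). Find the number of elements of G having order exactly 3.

The elements of order 3 are: (1 2 3), (1 3 2).
That's 2.

2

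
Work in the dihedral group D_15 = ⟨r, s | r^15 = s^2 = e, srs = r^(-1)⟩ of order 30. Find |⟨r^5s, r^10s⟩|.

|⟨r^5s⟩| = 2 and |⟨r^10s⟩| = 2, so |H| is a multiple of lcm(2, 2) = 2 and divides |G| = 30.
Closing under the operation: H = {e, r^5, r^10, s, r^5s, r^10s}, so |H| = 6.

6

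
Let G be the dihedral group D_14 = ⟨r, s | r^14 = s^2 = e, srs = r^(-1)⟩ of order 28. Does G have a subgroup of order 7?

7 | 28. A subgroup of order 7 is {e, r^2, r^4, r^6, r^8, r^10, r^12}.

Yes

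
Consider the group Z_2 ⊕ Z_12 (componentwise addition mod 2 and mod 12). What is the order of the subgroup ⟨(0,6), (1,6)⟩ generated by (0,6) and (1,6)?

|⟨(0,6)⟩| = 2 and |⟨(1,6)⟩| = 2, so |H| is a multiple of lcm(2, 2) = 2 and divides |G| = 24.
Closing under the operation: H = {(0,0), (0,6), (1,0), (1,6)}, so |H| = 4.

4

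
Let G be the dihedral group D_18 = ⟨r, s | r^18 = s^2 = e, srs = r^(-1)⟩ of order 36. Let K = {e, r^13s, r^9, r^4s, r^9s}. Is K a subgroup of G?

|K| = 5 does not divide |G| = 36, so by Lagrange K is not a subgroup.

No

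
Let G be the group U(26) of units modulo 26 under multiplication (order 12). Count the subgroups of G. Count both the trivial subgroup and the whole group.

6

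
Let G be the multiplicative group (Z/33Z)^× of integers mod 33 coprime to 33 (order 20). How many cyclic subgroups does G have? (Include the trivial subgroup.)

Group the elements of G by the cyclic subgroup they generate; each cyclic subgroup of order d accounts for φ(d) elements.
Cyclic subgroups by order — order 1: 1; order 2: 3; order 5: 1; order 10: 3.
Total: 8.

8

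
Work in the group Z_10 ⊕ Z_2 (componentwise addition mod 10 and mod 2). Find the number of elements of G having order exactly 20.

0

An element (a,b) has order lcm(ord(a), ord(b)); count pairs with lcm equal to 20.
Enumerating gives 0 such elements.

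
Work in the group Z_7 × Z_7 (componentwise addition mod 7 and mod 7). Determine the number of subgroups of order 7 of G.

|G| = 49 and 7 | 49, so subgroups of order 7 are possible by Lagrange.
The subgroups of order 7 are: {(0,0), (0,1), (0,2), (0,3), (0,4), (0,5), (0,6)}; {(0,0), (1,0), (2,0), (3,0), (4,0), (5,0), (6,0)}; {(0,0), (1,1), (2,2), (3,3), (4,4), (5,5), (6,6)}; {(0,0), (1,2), (2,4), (3,6), (4,1), (5,3), (6,5)}; … (8 in all).
So G has 8 subgroups of order 7.

8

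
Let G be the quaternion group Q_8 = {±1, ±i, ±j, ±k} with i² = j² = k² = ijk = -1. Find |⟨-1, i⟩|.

|⟨-1⟩| = 2 and |⟨i⟩| = 4, so |H| is a multiple of lcm(2, 4) = 4 and divides |G| = 8.
Closing under the operation: H = {1, -1, i, -i}, so |H| = 4.

4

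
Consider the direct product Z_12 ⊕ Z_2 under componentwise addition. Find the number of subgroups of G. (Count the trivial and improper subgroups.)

16

|G| = 24, so by Lagrange every subgroup order divides 24. Divisors: 1, 2, 3, 4, 6, 8, 12, 24.
Subgroups by order — order 1: 1; order 2: 3; order 3: 1; order 4: 3; order 6: 3; order 8: 1; order 12: 3; order 24: 1.
Total: 1 + 3 + 1 + 3 + 3 + 1 + 3 + 1 = 16.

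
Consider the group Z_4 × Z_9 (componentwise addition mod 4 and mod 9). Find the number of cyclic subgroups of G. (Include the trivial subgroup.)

A cyclic subgroup of order d is generated by each of its φ(d) elements of order d, so the cyclic subgroups of order d number (#elements of order d)/φ(d).
Cyclic subgroups by order — order 1: 1; order 2: 1; order 3: 1; order 4: 1; order 6: 1; order 9: 1; order 12: 1; order 18: 1; order 36: 1.
Total: 9.

9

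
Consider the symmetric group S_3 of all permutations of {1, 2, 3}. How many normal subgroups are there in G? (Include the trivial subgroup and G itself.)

G has 6 subgroups. Checking conjugation-invariance by order — order 1: 1/1 normal; order 2: 0/3 normal; order 3: 1/1 normal; order 6: 1/1 normal.
Total normal subgroups: 3.

3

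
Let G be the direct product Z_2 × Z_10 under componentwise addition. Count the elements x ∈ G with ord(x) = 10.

An element (a,b) has order lcm(ord(a), ord(b)); count pairs with lcm equal to 10.
Enumerating gives 12 such elements.

12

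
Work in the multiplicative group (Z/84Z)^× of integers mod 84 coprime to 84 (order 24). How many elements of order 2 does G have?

7

The elements of order 2 are: 13, 29, 41, 43, 55, 71, 83.
That's 7.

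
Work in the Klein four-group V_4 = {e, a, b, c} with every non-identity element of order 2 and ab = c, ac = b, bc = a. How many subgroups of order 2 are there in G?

|G| = 4 and 2 | 4, so subgroups of order 2 are possible by Lagrange.
The subgroups of order 2 are: {e, a}; {e, b}; {e, c}.
So G has 3 subgroups of order 2.

3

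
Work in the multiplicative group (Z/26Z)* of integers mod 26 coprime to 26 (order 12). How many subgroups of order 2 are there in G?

1

|G| = 12 and 2 | 12, so subgroups of order 2 are possible by Lagrange.
The subgroups of order 2 are: {1, 25}.
So G has 1 subgroup of order 2.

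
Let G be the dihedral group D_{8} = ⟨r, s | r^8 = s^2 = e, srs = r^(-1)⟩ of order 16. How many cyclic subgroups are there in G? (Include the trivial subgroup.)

12

Group the elements of G by the cyclic subgroup they generate; each cyclic subgroup of order d accounts for φ(d) elements.
Cyclic subgroups by order — order 1: 1; order 2: 9; order 4: 1; order 8: 1.
Total: 12.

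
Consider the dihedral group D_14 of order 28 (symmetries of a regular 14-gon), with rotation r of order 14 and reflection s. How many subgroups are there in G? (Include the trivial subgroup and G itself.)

28

|G| = 28, so by Lagrange every subgroup order divides 28. Divisors: 1, 2, 4, 7, 14, 28.
Subgroups by order — order 1: 1; order 2: 15; order 4: 7; order 7: 1; order 14: 3; order 28: 1.
Total: 1 + 15 + 7 + 1 + 3 + 1 = 28.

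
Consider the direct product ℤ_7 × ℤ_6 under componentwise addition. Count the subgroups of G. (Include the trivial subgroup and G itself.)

|G| = 42, so by Lagrange every subgroup order divides 42. Divisors: 1, 2, 3, 6, 7, 14, 21, 42.
Subgroups by order — order 1: 1; order 2: 1; order 3: 1; order 6: 1; order 7: 1; order 14: 1; order 21: 1; order 42: 1.
Total: 1 + 1 + 1 + 1 + 1 + 1 + 1 + 1 = 8.

8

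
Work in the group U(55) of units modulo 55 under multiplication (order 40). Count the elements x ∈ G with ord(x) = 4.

4

The elements of order 4 are: 12, 23, 32, 43.
That's 4.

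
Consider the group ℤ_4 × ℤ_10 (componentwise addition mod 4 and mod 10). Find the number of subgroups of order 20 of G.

3

|G| = 40 and 20 | 40, so subgroups of order 20 are possible by Lagrange.
The subgroups of order 20 are: {(0,0), (0,1), (0,2), (0,3), (0,4), (0,5), (0,6), (0,7), (0,8), (0,9), (2,0), (2,1), (2,2), (2,3), (2,4), (2,5), (2,6), (2,7), (2,8), (2,9)}; {(0,0), (0,2), (0,4), (0,6), (0,8), (1,0), (1,2), (1,4), (1,6), (1,8), (2,0), (2,2), (2,4), (2,6), (2,8), (3,0), (3,2), (3,4), (3,6), (3,8)}; {(0,0), (0,2), (0,4), (0,6), (0,8), (1,1), (1,3), (1,5), (1,7), (1,9), (2,0), (2,2), (2,4), (2,6), (2,8), (3,1), (3,3), (3,5), (3,7), (3,9)}.
So G has 3 subgroups of order 20.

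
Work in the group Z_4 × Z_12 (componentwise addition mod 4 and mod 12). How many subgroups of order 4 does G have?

7

|G| = 48 and 4 | 48, so subgroups of order 4 are possible by Lagrange.
The subgroups of order 4 are: {(0,0), (0,3), (0,6), (0,9)}; {(0,0), (0,6), (2,0), (2,6)}; {(0,0), (0,6), (2,3), (2,9)}; {(0,0), (1,0), (2,0), (3,0)}; … (7 in all).
So G has 7 subgroups of order 4.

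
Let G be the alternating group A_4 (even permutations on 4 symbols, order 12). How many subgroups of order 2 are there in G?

|G| = 12 and 2 | 12, so subgroups of order 2 are possible by Lagrange.
The subgroups of order 2 are: {e, (1 2)(3 4)}; {e, (1 3)(2 4)}; {e, (1 4)(2 3)}.
So G has 3 subgroups of order 2.

3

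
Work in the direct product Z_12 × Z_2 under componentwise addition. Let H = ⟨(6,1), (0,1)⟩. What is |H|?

4

|⟨(6,1)⟩| = 2 and |⟨(0,1)⟩| = 2, so |H| is a multiple of lcm(2, 2) = 2 and divides |G| = 24.
Closing under the operation: H = {(0,0), (0,1), (6,0), (6,1)}, so |H| = 4.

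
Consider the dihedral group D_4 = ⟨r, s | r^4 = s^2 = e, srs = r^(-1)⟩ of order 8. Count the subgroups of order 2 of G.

5

|G| = 8 and 2 | 8, so subgroups of order 2 are possible by Lagrange.
The subgroups of order 2 are: {e, r^2}; {e, r^2s}; {e, r^3s}; {e, rs}; … (5 in all).
So G has 5 subgroups of order 2.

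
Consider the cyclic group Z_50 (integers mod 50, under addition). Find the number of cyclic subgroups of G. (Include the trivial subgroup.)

6

A cyclic subgroup of order d is generated by each of its φ(d) elements of order d, so the cyclic subgroups of order d number (#elements of order d)/φ(d).
Cyclic subgroups by order — order 1: 1; order 2: 1; order 5: 1; order 10: 1; order 25: 1; order 50: 1.
Total: 6.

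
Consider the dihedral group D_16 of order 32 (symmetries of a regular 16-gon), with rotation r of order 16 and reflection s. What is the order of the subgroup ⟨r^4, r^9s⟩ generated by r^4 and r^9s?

8

|⟨r^4⟩| = 4 and |⟨r^9s⟩| = 2, so |H| is a multiple of lcm(4, 2) = 4 and divides |G| = 32.
Closing under the operation: H = {e, r^4, r^8, r^12, rs, r^5s, r^9s, r^13s}, so |H| = 8.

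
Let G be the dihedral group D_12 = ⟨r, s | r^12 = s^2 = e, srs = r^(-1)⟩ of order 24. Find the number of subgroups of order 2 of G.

|G| = 24 and 2 | 24, so subgroups of order 2 are possible by Lagrange.
The subgroups of order 2 are: {e, r^10s}; {e, r^11s}; {e, r^2s}; {e, r^3s}; … (13 in all).
So G has 13 subgroups of order 2.

13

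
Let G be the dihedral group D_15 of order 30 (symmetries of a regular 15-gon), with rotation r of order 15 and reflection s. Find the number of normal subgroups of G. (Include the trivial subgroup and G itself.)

5

G has 28 subgroups. Checking conjugation-invariance by order — order 1: 1/1 normal; order 2: 0/15 normal; order 3: 1/1 normal; order 5: 1/1 normal; order 6: 0/5 normal; order 10: 0/3 normal; order 15: 1/1 normal; order 30: 1/1 normal.
Total normal subgroups: 5.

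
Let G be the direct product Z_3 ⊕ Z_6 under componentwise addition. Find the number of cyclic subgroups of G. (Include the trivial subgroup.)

10

Each element a generates a cyclic subgroup ⟨a⟩; distinct elements may generate the same one (a cyclic group of order d has φ(d) generators).
Cyclic subgroups by order — order 1: 1; order 2: 1; order 3: 4; order 6: 4.
Total: 10.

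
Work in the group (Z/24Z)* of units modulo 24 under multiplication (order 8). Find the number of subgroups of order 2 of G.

7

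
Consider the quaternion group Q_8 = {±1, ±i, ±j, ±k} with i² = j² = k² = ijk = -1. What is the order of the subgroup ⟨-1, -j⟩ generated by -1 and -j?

4

|⟨-1⟩| = 2 and |⟨-j⟩| = 4, so |H| is a multiple of lcm(2, 4) = 4 and divides |G| = 8.
Closing under the operation: H = {1, -1, j, -j}, so |H| = 4.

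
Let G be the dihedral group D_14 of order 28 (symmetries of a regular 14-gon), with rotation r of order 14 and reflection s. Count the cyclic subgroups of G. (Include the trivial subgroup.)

Group the elements of G by the cyclic subgroup they generate; each cyclic subgroup of order d accounts for φ(d) elements.
Cyclic subgroups by order — order 1: 1; order 2: 15; order 7: 1; order 14: 1.
Total: 18.

18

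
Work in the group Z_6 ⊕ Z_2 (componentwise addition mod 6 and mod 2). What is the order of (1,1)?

The order of (1,1) in Z_6 × Z_2 is lcm(ord(1) in Z_6, ord(1) in Z_2).
ord(1) = 6 and ord(1) = 2, so |⟨(1,1)⟩| = lcm(6, 2) = 6.

6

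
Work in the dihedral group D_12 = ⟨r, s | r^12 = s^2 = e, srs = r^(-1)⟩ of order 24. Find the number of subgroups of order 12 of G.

3

|G| = 24 and 12 | 24, so subgroups of order 12 are possible by Lagrange.
The subgroups of order 12 are: {e, r, r^2, r^3, r^4, r^5, r^6, r^7, r^8, r^9, r^10, r^11}; {e, r^2, r^4, r^6, r^8, r^10, s, r^2s, r^4s, r^6s, r^8s, r^10s}; {e, r^2, r^4, r^6, r^8, r^10, rs, r^3s, r^5s, r^7s, r^9s, r^11s}.
So G has 3 subgroups of order 12.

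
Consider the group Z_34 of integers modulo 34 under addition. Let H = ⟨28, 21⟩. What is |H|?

34

|⟨28⟩| = 17 and |⟨21⟩| = 34, so |H| is a multiple of lcm(17, 34) = 34 and divides |G| = 34.
Closing {28, 21} under the group operation gives all of G, so |H| = 34.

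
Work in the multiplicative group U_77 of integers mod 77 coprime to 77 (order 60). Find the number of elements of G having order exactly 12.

No element of G has order 12 (even though 12 | 60).

0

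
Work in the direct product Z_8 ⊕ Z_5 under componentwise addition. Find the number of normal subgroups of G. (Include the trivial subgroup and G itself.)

8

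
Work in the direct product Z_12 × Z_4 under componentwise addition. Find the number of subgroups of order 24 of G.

3

|G| = 48 and 24 | 48, so subgroups of order 24 are possible by Lagrange.
The subgroups of order 24 are: {(0,0), (0,1), (0,2), (0,3), (2,0), (2,1), (2,2), (2,3), (4,0), (4,1), (4,2), (4,3), (6,0), (6,1), (6,2), (6,3), (8,0), (8,1), (8,2), (8,3), (10,0), (10,1), (10,2), (10,3)}; {(0,0), (0,2), (1,0), (1,2), (2,0), (2,2), (3,0), (3,2), (4,0), (4,2), (5,0), (5,2), (6,0), (6,2), (7,0), (7,2), (8,0), (8,2), (9,0), (9,2), (10,0), (10,2), (11,0), (11,2)}; {(0,0), (0,2), (1,1), (1,3), (2,0), (2,2), (3,1), (3,3), (4,0), (4,2), (5,1), (5,3), (6,0), (6,2), (7,1), (7,3), (8,0), (8,2), (9,1), (9,3), (10,0), (10,2), (11,1), (11,3)}.
So G has 3 subgroups of order 24.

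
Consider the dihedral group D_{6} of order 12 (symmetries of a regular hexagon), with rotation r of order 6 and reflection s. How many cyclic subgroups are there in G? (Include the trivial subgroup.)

10

A cyclic subgroup of order d is generated by each of its φ(d) elements of order d, so the cyclic subgroups of order d number (#elements of order d)/φ(d).
Cyclic subgroups by order — order 1: 1; order 2: 7; order 3: 1; order 6: 1.
Total: 10.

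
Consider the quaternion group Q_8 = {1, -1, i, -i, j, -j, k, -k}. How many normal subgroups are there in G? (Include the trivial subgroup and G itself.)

6

G has 6 subgroups. Checking conjugation-invariance by order — order 1: 1/1 normal; order 2: 1/1 normal; order 4: 3/3 normal; order 8: 1/1 normal.
Total normal subgroups: 6.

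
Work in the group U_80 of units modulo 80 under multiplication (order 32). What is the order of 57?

4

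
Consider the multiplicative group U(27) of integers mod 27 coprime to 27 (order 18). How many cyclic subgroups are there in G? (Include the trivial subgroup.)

6

A cyclic subgroup of order d is generated by each of its φ(d) elements of order d, so the cyclic subgroups of order d number (#elements of order d)/φ(d).
Cyclic subgroups by order — order 1: 1; order 2: 1; order 3: 1; order 6: 1; order 9: 1; order 18: 1.
Total: 6.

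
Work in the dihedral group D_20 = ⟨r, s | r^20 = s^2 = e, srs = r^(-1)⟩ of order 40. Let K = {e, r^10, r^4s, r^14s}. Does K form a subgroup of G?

Yes

|K| = 4 divides |G| = 40, consistent with Lagrange.
K contains the identity, every element's inverse is in K, and K is closed under ·: it is a subgroup.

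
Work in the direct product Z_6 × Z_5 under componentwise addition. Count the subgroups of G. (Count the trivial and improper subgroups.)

8

|G| = 30, so by Lagrange every subgroup order divides 30. Divisors: 1, 2, 3, 5, 6, 10, 15, 30.
Subgroups by order — order 1: 1; order 2: 1; order 3: 1; order 5: 1; order 6: 1; order 10: 1; order 15: 1; order 30: 1.
Total: 1 + 1 + 1 + 1 + 1 + 1 + 1 + 1 = 8.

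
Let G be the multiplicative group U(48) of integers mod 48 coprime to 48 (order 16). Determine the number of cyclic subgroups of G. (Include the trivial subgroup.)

12

A cyclic subgroup of order d is generated by each of its φ(d) elements of order d, so the cyclic subgroups of order d number (#elements of order d)/φ(d).
Cyclic subgroups by order — order 1: 1; order 2: 7; order 4: 4.
Total: 12.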